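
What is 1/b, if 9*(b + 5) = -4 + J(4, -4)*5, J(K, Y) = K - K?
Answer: -9/49 ≈ -0.18367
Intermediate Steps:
J(K, Y) = 0
b = -49/9 (b = -5 + (-4 + 0*5)/9 = -5 + (-4 + 0)/9 = -5 + (⅑)*(-4) = -5 - 4/9 = -49/9 ≈ -5.4444)
1/b = 1/(-49/9) = -9/49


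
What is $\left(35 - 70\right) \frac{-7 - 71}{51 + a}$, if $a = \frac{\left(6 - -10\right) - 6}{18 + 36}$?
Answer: $\frac{36855}{691} \approx 53.336$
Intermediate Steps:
$a = \frac{5}{27}$ ($a = \frac{\left(6 + 10\right) - 6}{54} = \left(16 - 6\right) \frac{1}{54} = 10 \cdot \frac{1}{54} = \frac{5}{27} \approx 0.18519$)
$\left(35 - 70\right) \frac{-7 - 71}{51 + a} = \left(35 - 70\right) \frac{-7 - 71}{51 + \frac{5}{27}} = - 35 \left(- \frac{78}{\frac{1382}{27}}\right) = - 35 \left(\left(-78\right) \frac{27}{1382}\right) = \left(-35\right) \left(- \frac{1053}{691}\right) = \frac{36855}{691}$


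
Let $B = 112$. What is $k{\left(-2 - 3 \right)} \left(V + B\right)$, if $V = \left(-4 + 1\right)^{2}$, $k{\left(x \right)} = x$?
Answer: $-605$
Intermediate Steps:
$V = 9$ ($V = \left(-3\right)^{2} = 9$)
$k{\left(-2 - 3 \right)} \left(V + B\right) = \left(-2 - 3\right) \left(9 + 112\right) = \left(-5\right) 121 = -605$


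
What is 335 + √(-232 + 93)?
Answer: 335 + I*√139 ≈ 335.0 + 11.79*I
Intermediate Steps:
335 + √(-232 + 93) = 335 + √(-139) = 335 + I*√139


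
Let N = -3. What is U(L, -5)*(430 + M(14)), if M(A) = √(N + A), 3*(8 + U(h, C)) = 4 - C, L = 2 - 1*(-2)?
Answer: -2150 - 5*√11 ≈ -2166.6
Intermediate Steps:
L = 4 (L = 2 + 2 = 4)
U(h, C) = -20/3 - C/3 (U(h, C) = -8 + (4 - C)/3 = -8 + (4/3 - C/3) = -20/3 - C/3)
M(A) = √(-3 + A)
U(L, -5)*(430 + M(14)) = (-20/3 - ⅓*(-5))*(430 + √(-3 + 14)) = (-20/3 + 5/3)*(430 + √11) = -5*(430 + √11) = -2150 - 5*√11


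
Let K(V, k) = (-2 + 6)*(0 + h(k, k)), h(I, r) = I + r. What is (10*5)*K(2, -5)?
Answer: -2000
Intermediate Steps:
K(V, k) = 8*k (K(V, k) = (-2 + 6)*(0 + (k + k)) = 4*(0 + 2*k) = 4*(2*k) = 8*k)
(10*5)*K(2, -5) = (10*5)*(8*(-5)) = 50*(-40) = -2000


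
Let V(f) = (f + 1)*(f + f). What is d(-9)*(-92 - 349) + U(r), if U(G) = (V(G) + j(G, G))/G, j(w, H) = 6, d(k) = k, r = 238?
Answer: 529196/119 ≈ 4447.0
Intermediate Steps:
V(f) = 2*f*(1 + f) (V(f) = (1 + f)*(2*f) = 2*f*(1 + f))
U(G) = (6 + 2*G*(1 + G))/G (U(G) = (2*G*(1 + G) + 6)/G = (6 + 2*G*(1 + G))/G)
d(-9)*(-92 - 349) + U(r) = -9*(-92 - 349) + (2 + 2*238 + 6/238) = -9*(-441) + (2 + 476 + 6*(1/238)) = 3969 + (2 + 476 + 3/119) = 3969 + 56885/119 = 529196/119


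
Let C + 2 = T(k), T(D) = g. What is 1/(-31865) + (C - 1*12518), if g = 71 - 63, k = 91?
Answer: -398694881/31865 ≈ -12512.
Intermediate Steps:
g = 8
T(D) = 8
C = 6 (C = -2 + 8 = 6)
1/(-31865) + (C - 1*12518) = 1/(-31865) + (6 - 1*12518) = -1/31865 + (6 - 12518) = -1/31865 - 12512 = -398694881/31865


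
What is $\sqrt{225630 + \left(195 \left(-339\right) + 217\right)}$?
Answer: $\sqrt{159742} \approx 399.68$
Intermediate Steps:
$\sqrt{225630 + \left(195 \left(-339\right) + 217\right)} = \sqrt{225630 + \left(-66105 + 217\right)} = \sqrt{225630 - 65888} = \sqrt{159742}$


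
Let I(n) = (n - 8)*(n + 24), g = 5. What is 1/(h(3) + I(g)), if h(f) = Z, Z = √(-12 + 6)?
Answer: -29/2525 - I*√6/7575 ≈ -0.011485 - 0.00032336*I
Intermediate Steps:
Z = I*√6 (Z = √(-6) = I*√6 ≈ 2.4495*I)
h(f) = I*√6
I(n) = (-8 + n)*(24 + n)
1/(h(3) + I(g)) = 1/(I*√6 + (-192 + 5² + 16*5)) = 1/(I*√6 + (-192 + 25 + 80)) = 1/(I*√6 - 87) = 1/(-87 + I*√6)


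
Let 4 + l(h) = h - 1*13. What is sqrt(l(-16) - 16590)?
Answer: 3*I*sqrt(1847) ≈ 128.93*I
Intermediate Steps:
l(h) = -17 + h (l(h) = -4 + (h - 1*13) = -4 + (h - 13) = -4 + (-13 + h) = -17 + h)
sqrt(l(-16) - 16590) = sqrt((-17 - 16) - 16590) = sqrt(-33 - 16590) = sqrt(-16623) = 3*I*sqrt(1847)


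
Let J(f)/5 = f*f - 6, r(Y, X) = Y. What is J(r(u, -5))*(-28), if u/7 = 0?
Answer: 840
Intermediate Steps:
u = 0 (u = 7*0 = 0)
J(f) = -30 + 5*f² (J(f) = 5*(f*f - 6) = 5*(f² - 6) = 5*(-6 + f²) = -30 + 5*f²)
J(r(u, -5))*(-28) = (-30 + 5*0²)*(-28) = (-30 + 5*0)*(-28) = (-30 + 0)*(-28) = -30*(-28) = 840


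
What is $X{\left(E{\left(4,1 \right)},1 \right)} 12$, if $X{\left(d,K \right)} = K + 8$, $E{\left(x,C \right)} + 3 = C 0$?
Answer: $108$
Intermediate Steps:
$E{\left(x,C \right)} = -3$ ($E{\left(x,C \right)} = -3 + C 0 = -3 + 0 = -3$)
$X{\left(d,K \right)} = 8 + K$
$X{\left(E{\left(4,1 \right)},1 \right)} 12 = \left(8 + 1\right) 12 = 9 \cdot 12 = 108$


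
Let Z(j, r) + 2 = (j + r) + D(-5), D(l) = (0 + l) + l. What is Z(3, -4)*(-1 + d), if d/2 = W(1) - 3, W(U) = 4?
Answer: -13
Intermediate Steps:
D(l) = 2*l (D(l) = l + l = 2*l)
Z(j, r) = -12 + j + r (Z(j, r) = -2 + ((j + r) + 2*(-5)) = -2 + ((j + r) - 10) = -2 + (-10 + j + r) = -12 + j + r)
d = 2 (d = 2*(4 - 3) = 2*1 = 2)
Z(3, -4)*(-1 + d) = (-12 + 3 - 4)*(-1 + 2) = -13*1 = -13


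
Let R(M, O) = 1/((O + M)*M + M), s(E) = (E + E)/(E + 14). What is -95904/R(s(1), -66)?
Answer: 20736576/25 ≈ 8.2946e+5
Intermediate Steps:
s(E) = 2*E/(14 + E) (s(E) = (2*E)/(14 + E) = 2*E/(14 + E))
R(M, O) = 1/(M + M*(M + O)) (R(M, O) = 1/((M + O)*M + M) = 1/(M*(M + O) + M) = 1/(M + M*(M + O)))
-95904/R(s(1), -66) = -95904*2*(1 + 2*1/(14 + 1) - 66)/(14 + 1) = -95904/(1/(((2*1/15))*(1 + 2*1/15 - 66))) = -95904/(1/(((2*1*(1/15)))*(1 + 2*1*(1/15) - 66))) = -95904/(1/((2/15)*(1 + 2/15 - 66))) = -95904/(15/(2*(-973/15))) = -95904/((15/2)*(-15/973)) = -95904/(-225/1946) = -95904*(-1946/225) = 20736576/25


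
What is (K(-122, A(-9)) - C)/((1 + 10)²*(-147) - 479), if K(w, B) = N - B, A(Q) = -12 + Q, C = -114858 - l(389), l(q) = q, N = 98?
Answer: -57683/9133 ≈ -6.3159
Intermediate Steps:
C = -115247 (C = -114858 - 1*389 = -114858 - 389 = -115247)
K(w, B) = 98 - B
(K(-122, A(-9)) - C)/((1 + 10)²*(-147) - 479) = ((98 - (-12 - 9)) - 1*(-115247))/((1 + 10)²*(-147) - 479) = ((98 - 1*(-21)) + 115247)/(11²*(-147) - 479) = ((98 + 21) + 115247)/(121*(-147) - 479) = (119 + 115247)/(-17787 - 479) = 115366/(-18266) = 115366*(-1/18266) = -57683/9133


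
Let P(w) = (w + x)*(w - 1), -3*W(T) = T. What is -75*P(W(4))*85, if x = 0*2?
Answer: -59500/3 ≈ -19833.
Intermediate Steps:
x = 0
W(T) = -T/3
P(w) = w*(-1 + w) (P(w) = (w + 0)*(w - 1) = w*(-1 + w))
-75*P(W(4))*85 = -75*(-1/3*4)*(-1 - 1/3*4)*85 = -(-100)*(-1 - 4/3)*85 = -(-100)*(-7)/3*85 = -75*28/9*85 = -700/3*85 = -59500/3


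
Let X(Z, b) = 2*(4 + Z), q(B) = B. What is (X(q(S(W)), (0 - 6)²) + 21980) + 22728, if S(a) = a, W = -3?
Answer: 44710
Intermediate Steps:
X(Z, b) = 8 + 2*Z
(X(q(S(W)), (0 - 6)²) + 21980) + 22728 = ((8 + 2*(-3)) + 21980) + 22728 = ((8 - 6) + 21980) + 22728 = (2 + 21980) + 22728 = 21982 + 22728 = 44710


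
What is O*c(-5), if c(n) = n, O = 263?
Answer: -1315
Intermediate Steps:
O*c(-5) = 263*(-5) = -1315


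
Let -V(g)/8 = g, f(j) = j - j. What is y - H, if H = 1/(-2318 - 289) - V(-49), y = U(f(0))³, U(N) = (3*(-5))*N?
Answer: 1021945/2607 ≈ 392.00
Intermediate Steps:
f(j) = 0
V(g) = -8*g
U(N) = -15*N
y = 0 (y = (-15*0)³ = 0³ = 0)
H = -1021945/2607 (H = 1/(-2318 - 289) - (-8)*(-49) = 1/(-2607) - 1*392 = -1/2607 - 392 = -1021945/2607 ≈ -392.00)
y - H = 0 - 1*(-1021945/2607) = 0 + 1021945/2607 = 1021945/2607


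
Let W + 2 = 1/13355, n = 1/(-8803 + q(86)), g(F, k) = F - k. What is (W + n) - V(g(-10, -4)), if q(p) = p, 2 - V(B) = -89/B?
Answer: 7566981947/698493210 ≈ 10.833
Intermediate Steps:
V(B) = 2 + 89/B (V(B) = 2 - (-89)/B = 2 + 89/B)
n = -1/8717 (n = 1/(-8803 + 86) = 1/(-8717) = -1/8717 ≈ -0.00011472)
W = -26709/13355 (W = -2 + 1/13355 = -26709/13355 ≈ -1.9999)
(W + n) - V(g(-10, -4)) = (-26709/13355 - 1/8717) - (2 + 89/(-10 - 1*(-4))) = -232835708/116415535 - (2 + 89/(-10 + 4)) = -232835708/116415535 - (2 + 89/(-6)) = -232835708/116415535 - (2 + 89*(-⅙)) = -232835708/116415535 - (2 - 89/6) = -232835708/116415535 - 1*(-77/6) = -232835708/116415535 + 77/6 = 7566981947/698493210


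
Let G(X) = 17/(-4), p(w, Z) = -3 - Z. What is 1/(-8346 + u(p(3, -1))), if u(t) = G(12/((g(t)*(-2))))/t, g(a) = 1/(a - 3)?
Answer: -8/66751 ≈ -0.00011985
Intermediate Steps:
g(a) = 1/(-3 + a)
G(X) = -17/4 (G(X) = 17*(-¼) = -17/4)
u(t) = -17/(4*t)
1/(-8346 + u(p(3, -1))) = 1/(-8346 - 17/(4*(-3 - 1*(-1)))) = 1/(-8346 - 17/(4*(-3 + 1))) = 1/(-8346 - 17/4/(-2)) = 1/(-8346 - 17/4*(-½)) = 1/(-8346 + 17/8) = 1/(-66751/8) = -8/66751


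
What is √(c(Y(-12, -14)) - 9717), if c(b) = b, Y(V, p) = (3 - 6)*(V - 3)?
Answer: 2*I*√2418 ≈ 98.346*I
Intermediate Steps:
Y(V, p) = 9 - 3*V (Y(V, p) = -3*(-3 + V) = 9 - 3*V)
√(c(Y(-12, -14)) - 9717) = √((9 - 3*(-12)) - 9717) = √((9 + 36) - 9717) = √(45 - 9717) = √(-9672) = 2*I*√2418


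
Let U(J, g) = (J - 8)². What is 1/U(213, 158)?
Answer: 1/42025 ≈ 2.3795e-5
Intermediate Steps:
U(J, g) = (-8 + J)²
1/U(213, 158) = 1/((-8 + 213)²) = 1/(205²) = 1/42025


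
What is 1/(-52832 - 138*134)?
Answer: -1/71324 ≈ -1.4021e-5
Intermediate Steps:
1/(-52832 - 138*134) = 1/(-52832 - 18492) = 1/(-71324) = -1/71324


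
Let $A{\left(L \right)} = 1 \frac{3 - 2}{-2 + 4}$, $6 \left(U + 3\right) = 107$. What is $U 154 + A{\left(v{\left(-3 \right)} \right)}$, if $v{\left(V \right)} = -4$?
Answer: $\frac{13709}{6} \approx 2284.8$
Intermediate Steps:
$U = \frac{89}{6}$ ($U = -3 + \frac{1}{6} \cdot 107 = -3 + \frac{107}{6} = \frac{89}{6} \approx 14.833$)
$A{\left(L \right)} = \frac{1}{2}$ ($A{\left(L \right)} = 1 \cdot 1 \cdot \frac{1}{2} = 1 \cdot \frac{1}{2} = \frac{1}{2}$)
$U 154 + A{\left(v{\left(-3 \right)} \right)} = \frac{89}{6} \cdot 154 + \frac{1}{2} = \frac{6853}{3} + \frac{1}{2} = \frac{13709}{6}$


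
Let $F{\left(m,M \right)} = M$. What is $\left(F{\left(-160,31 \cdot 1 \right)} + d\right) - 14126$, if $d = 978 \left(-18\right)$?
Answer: $-31699$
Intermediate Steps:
$d = -17604$
$\left(F{\left(-160,31 \cdot 1 \right)} + d\right) - 14126 = \left(31 \cdot 1 - 17604\right) - 14126 = \left(31 - 17604\right) - 14126 = -17573 - 14126 = -31699$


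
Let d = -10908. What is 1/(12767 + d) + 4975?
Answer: 9248526/1859 ≈ 4975.0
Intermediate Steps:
1/(12767 + d) + 4975 = 1/(12767 - 10908) + 4975 = 1/1859 + 4975 = 9248526/1859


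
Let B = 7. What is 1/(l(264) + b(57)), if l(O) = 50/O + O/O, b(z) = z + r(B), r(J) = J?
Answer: 132/8605 ≈ 0.015340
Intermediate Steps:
b(z) = 7 + z (b(z) = z + 7 = 7 + z)
l(O) = 1 + 50/O (l(O) = 50/O + 1 = 1 + 50/O)
1/(l(264) + b(57)) = 1/((50 + 264)/264 + (7 + 57)) = 1/((1/264)*314 + 64) = 1/(157/132 + 64) = 1/(8605/132) = 132/8605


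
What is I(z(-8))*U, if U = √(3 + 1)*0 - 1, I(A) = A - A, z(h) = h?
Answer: 0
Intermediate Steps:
I(A) = 0
U = -1 (U = √4*0 - 1 = 2*0 - 1 = 0 - 1 = -1)
I(z(-8))*U = 0*(-1) = 0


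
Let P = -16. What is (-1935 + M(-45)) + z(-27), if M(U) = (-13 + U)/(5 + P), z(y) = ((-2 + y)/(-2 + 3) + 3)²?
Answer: -13791/11 ≈ -1253.7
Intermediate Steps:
z(y) = (1 + y)² (z(y) = ((-2 + y)/1 + 3)² = ((-2 + y)*1 + 3)² = ((-2 + y) + 3)² = (1 + y)²)
M(U) = 13/11 - U/11 (M(U) = (-13 + U)/(5 - 16) = (-13 + U)/(-11) = (-13 + U)*(-1/11) = 13/11 - U/11)
(-1935 + M(-45)) + z(-27) = (-1935 + (13/11 - 1/11*(-45))) + (1 - 27)² = (-1935 + (13/11 + 45/11)) + (-26)² = (-1935 + 58/11) + 676 = -21227/11 + 676 = -13791/11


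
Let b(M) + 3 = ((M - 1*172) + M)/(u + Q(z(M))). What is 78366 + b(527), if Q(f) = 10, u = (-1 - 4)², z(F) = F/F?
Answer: 391941/5 ≈ 78388.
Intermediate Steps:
z(F) = 1
u = 25 (u = (-5)² = 25)
b(M) = -277/35 + 2*M/35 (b(M) = -3 + ((M - 1*172) + M)/(25 + 10) = -3 + ((M - 172) + M)/35 = -3 + ((-172 + M) + M)*(1/35) = -3 + (-172 + 2*M)*(1/35) = -3 + (-172/35 + 2*M/35) = -277/35 + 2*M/35)
78366 + b(527) = 78366 + (-277/35 + (2/35)*527) = 78366 + (-277/35 + 1054/35) = 78366 + 111/5 = 391941/5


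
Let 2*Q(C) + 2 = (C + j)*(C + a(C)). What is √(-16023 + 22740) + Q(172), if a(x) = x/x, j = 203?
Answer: 64873/2 + √6717 ≈ 32518.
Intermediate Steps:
a(x) = 1
Q(C) = -1 + (1 + C)*(203 + C)/2 (Q(C) = -1 + ((C + 203)*(C + 1))/2 = -1 + ((203 + C)*(1 + C))/2 = -1 + ((1 + C)*(203 + C))/2 = -1 + (1 + C)*(203 + C)/2)
√(-16023 + 22740) + Q(172) = √(-16023 + 22740) + (201/2 + (½)*172² + 102*172) = √6717 + (201/2 + (½)*29584 + 17544) = √6717 + (201/2 + 14792 + 17544) = √6717 + 64873/2 = 64873/2 + √6717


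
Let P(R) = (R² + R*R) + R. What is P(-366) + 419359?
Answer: 686905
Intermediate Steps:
P(R) = R + 2*R² (P(R) = (R² + R²) + R = 2*R² + R = R + 2*R²)
P(-366) + 419359 = -366*(1 + 2*(-366)) + 419359 = -366*(1 - 732) + 419359 = -366*(-731) + 419359 = 267546 + 419359 = 686905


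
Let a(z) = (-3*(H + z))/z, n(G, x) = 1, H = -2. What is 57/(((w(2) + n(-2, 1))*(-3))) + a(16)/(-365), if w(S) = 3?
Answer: -13849/2920 ≈ -4.7428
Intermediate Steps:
a(z) = (6 - 3*z)/z (a(z) = (-3*(-2 + z))/z = (6 - 3*z)/z)
57/(((w(2) + n(-2, 1))*(-3))) + a(16)/(-365) = 57/(((3 + 1)*(-3))) + (-3 + 6/16)/(-365) = 57/((4*(-3))) + (-3 + 6*(1/16))*(-1/365) = 57/(-12) + (-3 + 3/8)*(-1/365) = 57*(-1/12) - 21/8*(-1/365) = -19/4 + 21/2920 = -13849/2920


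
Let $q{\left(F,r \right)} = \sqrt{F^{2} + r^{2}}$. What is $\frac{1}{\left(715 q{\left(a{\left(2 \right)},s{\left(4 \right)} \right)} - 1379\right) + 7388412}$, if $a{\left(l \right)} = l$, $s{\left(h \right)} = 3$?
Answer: $\frac{7387033}{54568249897164} - \frac{715 \sqrt{13}}{54568249897164} \approx 1.3533 \cdot 10^{-7}$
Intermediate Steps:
$\frac{1}{\left(715 q{\left(a{\left(2 \right)},s{\left(4 \right)} \right)} - 1379\right) + 7388412} = \frac{1}{\left(715 \sqrt{2^{2} + 3^{2}} - 1379\right) + 7388412} = \frac{1}{\left(715 \sqrt{4 + 9} - 1379\right) + 7388412} = \frac{1}{\left(715 \sqrt{13} - 1379\right) + 7388412} = \frac{1}{\left(-1379 + 715 \sqrt{13}\right) + 7388412} = \frac{1}{7387033 + 715 \sqrt{13}}$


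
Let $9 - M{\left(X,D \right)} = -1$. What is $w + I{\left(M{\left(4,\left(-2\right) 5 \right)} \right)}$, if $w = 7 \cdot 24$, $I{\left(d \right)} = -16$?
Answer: $152$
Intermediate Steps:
$M{\left(X,D \right)} = 10$ ($M{\left(X,D \right)} = 9 - -1 = 9 + 1 = 10$)
$w = 168$
$w + I{\left(M{\left(4,\left(-2\right) 5 \right)} \right)} = 168 - 16 = 152$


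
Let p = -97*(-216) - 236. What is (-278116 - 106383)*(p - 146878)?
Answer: 48509162838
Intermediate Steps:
p = 20716 (p = 20952 - 236 = 20716)
(-278116 - 106383)*(p - 146878) = (-278116 - 106383)*(20716 - 146878) = -384499*(-126162) = 48509162838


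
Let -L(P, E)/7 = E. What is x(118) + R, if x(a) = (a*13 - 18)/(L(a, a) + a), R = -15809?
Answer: -2798572/177 ≈ -15811.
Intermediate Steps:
L(P, E) = -7*E
x(a) = -(-18 + 13*a)/(6*a) (x(a) = (a*13 - 18)/(-7*a + a) = (13*a - 18)/((-6*a)) = (-18 + 13*a)*(-1/(6*a)) = -(-18 + 13*a)/(6*a))
x(118) + R = (-13/6 + 3/118) - 15809 = -379/177 - 15809 = -2798572/177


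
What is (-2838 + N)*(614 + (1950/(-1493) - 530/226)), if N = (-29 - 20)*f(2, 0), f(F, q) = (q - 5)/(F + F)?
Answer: -1143702573417/674836 ≈ -1.6948e+6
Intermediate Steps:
f(F, q) = (-5 + q)/(2*F) (f(F, q) = (-5 + q)/((2*F)) = (-5 + q)*(1/(2*F)) = (-5 + q)/(2*F))
N = 245/4 (N = (-29 - 20)*((½)*(-5 + 0)/2) = -49*(-5)/(2*2) = -49*(-5/4) = 245/4 ≈ 61.250)
(-2838 + N)*(614 + (1950/(-1493) - 530/226)) = (-2838 + 245/4)*(614 + (1950/(-1493) - 530/226)) = -11107*(614 + (1950*(-1/1493) - 530*1/226))/4 = -11107*(614 + (-1950/1493 - 265/113))/4 = -11107*(614 - 615995/168709)/4 = -11107/4*102971331/168709 = -1143702573417/674836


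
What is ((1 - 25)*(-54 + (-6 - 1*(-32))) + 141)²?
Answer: 660969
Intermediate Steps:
((1 - 25)*(-54 + (-6 - 1*(-32))) + 141)² = (-24*(-54 + (-6 + 32)) + 141)² = (-24*(-54 + 26) + 141)² = (-24*(-28) + 141)² = (672 + 141)² = 813² = 660969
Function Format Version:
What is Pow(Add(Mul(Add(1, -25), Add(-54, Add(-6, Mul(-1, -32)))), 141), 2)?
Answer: 660969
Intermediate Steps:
Pow(Add(Mul(Add(1, -25), Add(-54, Add(-6, Mul(-1, -32)))), 141), 2) = Pow(Add(Mul(-24, Add(-54, Add(-6, 32))), 141), 2) = Pow(Add(Mul(-24, Add(-54, 26)), 141), 2) = Pow(Add(Mul(-24, -28), 141), 2) = Pow(Add(672, 141), 2) = Pow(813, 2) = 660969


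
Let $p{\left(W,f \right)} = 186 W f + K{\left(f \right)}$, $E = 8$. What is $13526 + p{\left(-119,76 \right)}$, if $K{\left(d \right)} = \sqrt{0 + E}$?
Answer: $-1668658 + 2 \sqrt{2} \approx -1.6687 \cdot 10^{6}$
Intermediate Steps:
$K{\left(d \right)} = 2 \sqrt{2}$ ($K{\left(d \right)} = \sqrt{0 + 8} = \sqrt{8} = 2 \sqrt{2}$)
$p{\left(W,f \right)} = 2 \sqrt{2} + 186 W f$ ($p{\left(W,f \right)} = 186 W f + 2 \sqrt{2} = 2 \sqrt{2} + 186 W f$)
$13526 + p{\left(-119,76 \right)} = 13526 + \left(2 \sqrt{2} + 186 \left(-119\right) 76\right) = 13526 - \left(1682184 - 2 \sqrt{2}\right) = -1668658 + 2 \sqrt{2}$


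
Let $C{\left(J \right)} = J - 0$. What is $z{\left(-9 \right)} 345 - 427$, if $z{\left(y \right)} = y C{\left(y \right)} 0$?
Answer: $-427$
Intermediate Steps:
$C{\left(J \right)} = J$ ($C{\left(J \right)} = J + 0 = J$)
$z{\left(y \right)} = 0$ ($z{\left(y \right)} = y y 0 = y^{2} \cdot 0 = 0$)
$z{\left(-9 \right)} 345 - 427 = 0 \cdot 345 - 427 = 0 - 427 = -427$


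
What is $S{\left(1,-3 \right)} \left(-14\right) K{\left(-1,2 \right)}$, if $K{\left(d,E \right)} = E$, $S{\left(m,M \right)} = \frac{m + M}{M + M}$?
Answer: $- \frac{28}{3} \approx -9.3333$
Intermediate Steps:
$S{\left(m,M \right)} = \frac{M + m}{2 M}$
$S{\left(1,-3 \right)} \left(-14\right) K{\left(-1,2 \right)} = \frac{-3 + 1}{2 \left(-3\right)} \left(-14\right) 2 = \frac{1}{2} \left(- \frac{1}{3}\right) \left(-2\right) \left(-14\right) 2 = \frac{1}{3} \left(-14\right) 2 = \left(- \frac{14}{3}\right) 2 = - \frac{28}{3}$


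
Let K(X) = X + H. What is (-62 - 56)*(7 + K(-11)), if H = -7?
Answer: 1298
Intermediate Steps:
K(X) = -7 + X (K(X) = X - 7 = -7 + X)
(-62 - 56)*(7 + K(-11)) = (-62 - 56)*(7 + (-7 - 11)) = -118*(7 - 18) = -118*(-11) = 1298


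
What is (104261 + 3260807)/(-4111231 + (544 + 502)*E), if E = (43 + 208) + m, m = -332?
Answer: -3365068/4195957 ≈ -0.80198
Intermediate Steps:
E = -81 (E = (43 + 208) - 332 = 251 - 332 = -81)
(104261 + 3260807)/(-4111231 + (544 + 502)*E) = (104261 + 3260807)/(-4111231 + (544 + 502)*(-81)) = 3365068/(-4111231 + 1046*(-81)) = 3365068/(-4111231 - 84726) = 3365068/(-4195957) = 3365068*(-1/4195957) = -3365068/4195957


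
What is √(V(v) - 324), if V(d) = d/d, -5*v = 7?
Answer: I*√323 ≈ 17.972*I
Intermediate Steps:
v = -7/5 (v = -⅕*7 = -7/5 ≈ -1.4000)
V(d) = 1
√(V(v) - 324) = √(1 - 324) = √(-323) = I*√323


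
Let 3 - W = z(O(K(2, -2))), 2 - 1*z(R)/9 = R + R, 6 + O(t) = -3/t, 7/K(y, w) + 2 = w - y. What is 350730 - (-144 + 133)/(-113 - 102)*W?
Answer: 527854557/1505 ≈ 3.5073e+5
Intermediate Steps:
K(y, w) = 7/(-2 + w - y) (K(y, w) = 7/(-2 + (w - y)) = 7/(-2 + w - y))
O(t) = -6 - 3/t
z(R) = 18 - 18*R (z(R) = 18 - 9*(R + R) = 18 - 18*R)
W = -537/7 (W = 3 - (18 - 18*(-6 - 3/((-7/(2 + 2 - 1*(-2)))))) = 3 - (18 - 18*(-6 - 3/((-7/(2 + 2 + 2))))) = 3 - (18 - 18*(-6 - 3/((-7/6)))) = 3 - (18 - 18*(-6 - 3/((-7*1/6)))) = 3 - (18 - 18*(-6 - 3/(-7/6))) = 3 - (18 - 18*(-6 - 3*(-6/7))) = 3 - (18 - 18*(-6 + 18/7)) = 3 - (18 - 18*(-24/7)) = 3 - (18 + 432/7) = 3 - 1*558/7 = 3 - 558/7 = -537/7 ≈ -76.714)
350730 - (-144 + 133)/(-113 - 102)*W = 350730 - (-144 + 133)/(-113 - 102)*(-537)/7 = 350730 - (-11/(-215))*(-537)/7 = 350730 - (-11*(-1/215))*(-537)/7 = 350730 - 11*(-537)/(215*7) = 350730 - 1*(-5907/1505) = 350730 + 5907/1505 = 527854557/1505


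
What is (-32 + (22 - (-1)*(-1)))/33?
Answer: -⅓ ≈ -0.33333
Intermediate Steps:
(-32 + (22 - (-1)*(-1)))/33 = (-32 + (22 - 1*1))*(1/33) = (-32 + (22 - 1))*(1/33) = (-32 + 21)*(1/33) = -11*1/33 = -⅓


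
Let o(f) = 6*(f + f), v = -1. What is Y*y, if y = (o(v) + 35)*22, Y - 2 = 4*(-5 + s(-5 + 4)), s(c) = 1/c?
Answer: -11132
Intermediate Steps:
s(c) = 1/c
o(f) = 12*f (o(f) = 6*(2*f) = 12*f)
Y = -22 (Y = 2 + 4*(-5 + 1/(-5 + 4)) = 2 + 4*(-5 + 1/(-1)) = 2 + 4*(-5 - 1) = 2 + 4*(-6) = 2 - 24 = -22)
y = 506 (y = (12*(-1) + 35)*22 = (-12 + 35)*22 = 23*22 = 506)
Y*y = -22*506 = -11132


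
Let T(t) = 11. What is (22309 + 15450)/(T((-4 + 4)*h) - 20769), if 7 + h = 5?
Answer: -37759/20758 ≈ -1.8190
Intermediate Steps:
h = -2 (h = -7 + 5 = -2)
(22309 + 15450)/(T((-4 + 4)*h) - 20769) = (22309 + 15450)/(11 - 20769) = 37759/(-20758) = 37759*(-1/20758) = -37759/20758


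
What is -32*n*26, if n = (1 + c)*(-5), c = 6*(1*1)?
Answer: 29120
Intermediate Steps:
c = 6 (c = 6*1 = 6)
n = -35 (n = (1 + 6)*(-5) = 7*(-5) = -35)
-32*n*26 = -32*(-35)*26 = 1120*26 = 29120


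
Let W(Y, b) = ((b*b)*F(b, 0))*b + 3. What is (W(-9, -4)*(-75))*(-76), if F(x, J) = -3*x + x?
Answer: -2901300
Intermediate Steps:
F(x, J) = -2*x
W(Y, b) = 3 - 2*b⁴ (W(Y, b) = ((b*b)*(-2*b))*b + 3 = (b²*(-2*b))*b + 3 = (-2*b³)*b + 3 = -2*b⁴ + 3 = 3 - 2*b⁴)
(W(-9, -4)*(-75))*(-76) = ((3 - 2*(-4)⁴)*(-75))*(-76) = ((3 - 2*256)*(-75))*(-76) = ((3 - 512)*(-75))*(-76) = -509*(-75)*(-76) = 38175*(-76) = -2901300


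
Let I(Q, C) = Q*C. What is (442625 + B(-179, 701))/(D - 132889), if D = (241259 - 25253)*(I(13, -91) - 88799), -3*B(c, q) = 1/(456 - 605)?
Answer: -197853376/8688242797107 ≈ -2.2773e-5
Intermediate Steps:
I(Q, C) = C*Q
B(c, q) = 1/447 (B(c, q) = -1/(3*(456 - 605)) = -⅓/(-149) = -⅓*(-1/149) = 1/447)
D = -19436651892 (D = (241259 - 25253)*(-91*13 - 88799) = 216006*(-1183 - 88799) = 216006*(-89982) = -19436651892)
(442625 + B(-179, 701))/(D - 132889) = (442625 + 1/447)/(-19436651892 - 132889) = (197853376/447)/(-19436784781) = (197853376/447)*(-1/19436784781) = -197853376/8688242797107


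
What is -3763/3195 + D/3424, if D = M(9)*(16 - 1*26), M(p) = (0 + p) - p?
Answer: -53/45 ≈ -1.1778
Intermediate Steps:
M(p) = 0 (M(p) = p - p = 0)
D = 0 (D = 0*(16 - 1*26) = 0*(16 - 26) = 0*(-10) = 0)
-3763/3195 + D/3424 = -3763/3195 + 0/3424 = -3763*1/3195 + 0*(1/3424) = -53/45 + 0 = -53/45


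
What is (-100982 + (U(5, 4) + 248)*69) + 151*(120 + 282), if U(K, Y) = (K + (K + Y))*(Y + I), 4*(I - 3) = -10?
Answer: -18821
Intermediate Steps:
I = ½ (I = 3 + (¼)*(-10) = 3 - 5/2 = ½ ≈ 0.50000)
U(K, Y) = (½ + Y)*(Y + 2*K) (U(K, Y) = (K + (K + Y))*(Y + ½) = (Y + 2*K)*(½ + Y) = (½ + Y)*(Y + 2*K))
(-100982 + (U(5, 4) + 248)*69) + 151*(120 + 282) = (-100982 + ((5 + 4² + (½)*4 + 2*5*4) + 248)*69) + 151*(120 + 282) = (-100982 + ((5 + 16 + 2 + 40) + 248)*69) + 151*402 = (-100982 + (63 + 248)*69) + 60702 = (-100982 + 311*69) + 60702 = (-100982 + 21459) + 60702 = -79523 + 60702 = -18821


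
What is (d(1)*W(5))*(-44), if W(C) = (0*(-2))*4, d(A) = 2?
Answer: 0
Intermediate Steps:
W(C) = 0 (W(C) = 0*4 = 0)
(d(1)*W(5))*(-44) = (2*0)*(-44) = 0*(-44) = 0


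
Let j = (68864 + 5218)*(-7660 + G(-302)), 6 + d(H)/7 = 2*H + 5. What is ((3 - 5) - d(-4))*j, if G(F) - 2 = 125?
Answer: -34041642066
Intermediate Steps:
d(H) = -7 + 14*H (d(H) = -42 + 7*(2*H + 5) = -42 + 7*(5 + 2*H) = -42 + (35 + 14*H) = -7 + 14*H)
G(F) = 127 (G(F) = 2 + 125 = 127)
j = -558059706 (j = (68864 + 5218)*(-7660 + 127) = 74082*(-7533) = -558059706)
((3 - 5) - d(-4))*j = ((3 - 5) - (-7 + 14*(-4)))*(-558059706) = (-2 - (-7 - 56))*(-558059706) = (-2 - 1*(-63))*(-558059706) = (-2 + 63)*(-558059706) = 61*(-558059706) = -34041642066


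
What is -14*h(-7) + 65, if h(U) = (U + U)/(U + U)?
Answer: 51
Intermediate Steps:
h(U) = 1 (h(U) = (2*U)/((2*U)) = (2*U)*(1/(2*U)) = 1)
-14*h(-7) + 65 = -14*1 + 65 = -14 + 65 = 51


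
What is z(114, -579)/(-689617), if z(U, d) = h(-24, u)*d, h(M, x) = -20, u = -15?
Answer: -11580/689617 ≈ -0.016792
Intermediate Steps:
z(U, d) = -20*d
z(114, -579)/(-689617) = -20*(-579)/(-689617) = 11580*(-1/689617) = -11580/689617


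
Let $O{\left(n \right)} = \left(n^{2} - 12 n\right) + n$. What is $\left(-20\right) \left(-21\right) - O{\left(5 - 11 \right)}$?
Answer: $318$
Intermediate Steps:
$O{\left(n \right)} = n^{2} - 11 n$
$\left(-20\right) \left(-21\right) - O{\left(5 - 11 \right)} = \left(-20\right) \left(-21\right) - \left(5 - 11\right) \left(-11 + \left(5 - 11\right)\right) = 420 - \left(5 - 11\right) \left(-11 + \left(5 - 11\right)\right) = 420 - - 6 \left(-11 - 6\right) = 420 - \left(-6\right) \left(-17\right) = 420 - 102 = 318$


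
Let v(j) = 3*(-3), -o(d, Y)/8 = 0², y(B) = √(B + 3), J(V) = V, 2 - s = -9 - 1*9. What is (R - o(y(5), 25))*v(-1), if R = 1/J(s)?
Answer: -9/20 ≈ -0.45000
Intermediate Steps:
s = 20 (s = 2 - (-9 - 1*9) = 2 - (-9 - 9) = 2 - 1*(-18) = 2 + 18 = 20)
y(B) = √(3 + B)
o(d, Y) = 0 (o(d, Y) = -8*0² = -8*0 = 0)
v(j) = -9
R = 1/20 ≈ 0.050000
(R - o(y(5), 25))*v(-1) = (1/20 - 1*0)*(-9) = (1/20 + 0)*(-9) = (1/20)*(-9) = -9/20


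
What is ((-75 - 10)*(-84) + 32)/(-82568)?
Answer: -1793/20642 ≈ -0.086862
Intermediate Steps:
((-75 - 10)*(-84) + 32)/(-82568) = (-85*(-84) + 32)*(-1/82568) = (7140 + 32)*(-1/82568) = 7172*(-1/82568) = -1793/20642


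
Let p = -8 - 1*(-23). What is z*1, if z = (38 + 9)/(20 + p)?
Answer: 47/35 ≈ 1.3429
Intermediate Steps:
p = 15 (p = -8 + 23 = 15)
z = 47/35 (z = (38 + 9)/(20 + 15) = 47/35 ≈ 1.3429)
z*1 = (47/35)*1 = 47/35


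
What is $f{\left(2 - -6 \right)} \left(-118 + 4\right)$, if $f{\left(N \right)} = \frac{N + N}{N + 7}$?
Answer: $- \frac{608}{5} \approx -121.6$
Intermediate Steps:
$f{\left(N \right)} = \frac{2 N}{7 + N}$
$f{\left(2 - -6 \right)} \left(-118 + 4\right) = \frac{2 \left(2 - -6\right)}{7 + \left(2 - -6\right)} \left(-118 + 4\right) = \frac{2 \left(2 + 6\right)}{7 + \left(2 + 6\right)} \left(-114\right) = 2 \cdot 8 \frac{1}{7 + 8} \left(-114\right) = 2 \cdot 8 \cdot \frac{1}{15} \left(-114\right) = \frac{16}{15} \left(-114\right) = - \frac{608}{5}$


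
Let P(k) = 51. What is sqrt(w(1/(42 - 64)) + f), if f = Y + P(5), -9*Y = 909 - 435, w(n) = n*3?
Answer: I*sqrt(7854)/66 ≈ 1.3428*I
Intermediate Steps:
w(n) = 3*n
Y = -158/3 (Y = -(909 - 435)/9 = -1/9*474 = -158/3 ≈ -52.667)
f = -5/3 (f = -158/3 + 51 = -5/3 ≈ -1.6667)
sqrt(w(1/(42 - 64)) + f) = sqrt(3/(42 - 64) - 5/3) = sqrt(3/(-22) - 5/3) = sqrt(3*(-1/22) - 5/3) = sqrt(-3/22 - 5/3) = sqrt(-119/66) = I*sqrt(7854)/66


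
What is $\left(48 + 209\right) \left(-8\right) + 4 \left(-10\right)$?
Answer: $-2096$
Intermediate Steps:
$\left(48 + 209\right) \left(-8\right) + 4 \left(-10\right) = 257 \left(-8\right) - 40 = -2056 - 40 = -2096$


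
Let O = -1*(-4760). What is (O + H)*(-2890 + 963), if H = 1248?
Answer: -11577416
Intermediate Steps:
O = 4760
(O + H)*(-2890 + 963) = (4760 + 1248)*(-2890 + 963) = 6008*(-1927) = -11577416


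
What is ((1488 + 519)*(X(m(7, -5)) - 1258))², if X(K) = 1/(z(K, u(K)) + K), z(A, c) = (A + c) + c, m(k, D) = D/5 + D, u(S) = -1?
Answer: 1249572374202681/196 ≈ 6.3754e+12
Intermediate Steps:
m(k, D) = 6*D/5 (m(k, D) = D*(⅕) + D = D/5 + D = 6*D/5)
z(A, c) = A + 2*c
X(K) = 1/(-2 + 2*K) (X(K) = 1/((K + 2*(-1)) + K) = 1/((K - 2) + K) = 1/((-2 + K) + K) = 1/(-2 + 2*K))
((1488 + 519)*(X(m(7, -5)) - 1258))² = ((1488 + 519)*(1/(2*(-1 + (6/5)*(-5))) - 1258))² = (2007*(1/(2*(-1 - 6)) - 1258))² = (2007*((½)/(-7) - 1258))² = (2007*((½)*(-⅐) - 1258))² = (2007*(-1/14 - 1258))² = (2007*(-17613/14))² = (-35349291/14)² = 1249572374202681/196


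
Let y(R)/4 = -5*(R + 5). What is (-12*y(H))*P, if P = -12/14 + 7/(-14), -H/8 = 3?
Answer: 43320/7 ≈ 6188.6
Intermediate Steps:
H = -24 (H = -8*3 = -24)
P = -19/14 (P = -12*1/14 + 7*(-1/14) = -6/7 - 1/2 = -19/14 ≈ -1.3571)
y(R) = -100 - 20*R (y(R) = 4*(-5*(R + 5)) = 4*(-5*(5 + R)) = 4*(-25 - 5*R) = -100 - 20*R)
(-12*y(H))*P = -12*(-100 - 20*(-24))*(-19/14) = -12*(-100 + 480)*(-19/14) = -12*380*(-19/14) = -4560*(-19/14) = 43320/7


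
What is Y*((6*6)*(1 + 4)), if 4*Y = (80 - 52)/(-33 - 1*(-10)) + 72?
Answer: 73260/23 ≈ 3185.2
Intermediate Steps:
Y = 407/23 (Y = ((80 - 52)/(-33 - 1*(-10)) + 72)/4 = (28/(-33 + 10) + 72)/4 = (28/(-23) + 72)/4 = (28*(-1/23) + 72)/4 = (-28/23 + 72)/4 = (¼)*(1628/23) = 407/23 ≈ 17.696)
Y*((6*6)*(1 + 4)) = 407*((6*6)*(1 + 4))/23 = 407*(36*5)/23 = (407/23)*180 = 73260/23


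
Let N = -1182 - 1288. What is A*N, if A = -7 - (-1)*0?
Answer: 17290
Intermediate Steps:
N = -2470
A = -7 (A = -7 - 1*0 = -7 + 0 = -7)
A*N = -7*(-2470) = 17290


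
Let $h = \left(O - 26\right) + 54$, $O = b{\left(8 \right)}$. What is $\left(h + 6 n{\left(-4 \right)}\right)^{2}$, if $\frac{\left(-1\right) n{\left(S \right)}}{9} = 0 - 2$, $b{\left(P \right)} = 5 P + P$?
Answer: $33856$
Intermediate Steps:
$b{\left(P \right)} = 6 P$
$O = 48$ ($O = 6 \cdot 8 = 48$)
$n{\left(S \right)} = 18$ ($n{\left(S \right)} = - 9 \left(0 - 2\right) = \left(-9\right) \left(-2\right) = 18$)
$h = 76$ ($h = \left(48 - 26\right) + 54 = 22 + 54 = 76$)
$\left(h + 6 n{\left(-4 \right)}\right)^{2} = \left(76 + 6 \cdot 18\right)^{2} = \left(76 + 108\right)^{2} = 184^{2} = 33856$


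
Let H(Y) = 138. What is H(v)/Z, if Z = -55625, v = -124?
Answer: -138/55625 ≈ -0.0024809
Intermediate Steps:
H(v)/Z = 138/(-55625) = 138*(-1/55625) = -138/55625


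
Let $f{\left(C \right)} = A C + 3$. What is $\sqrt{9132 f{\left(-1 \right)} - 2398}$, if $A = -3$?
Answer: $\sqrt{52394} \approx 228.9$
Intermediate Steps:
$f{\left(C \right)} = 3 - 3 C$ ($f{\left(C \right)} = - 3 C + 3 = 3 - 3 C$)
$\sqrt{9132 f{\left(-1 \right)} - 2398} = \sqrt{9132 \left(3 - -3\right) - 2398} = \sqrt{9132 \left(3 + 3\right) - 2398} = \sqrt{9132 \cdot 6 - 2398} = \sqrt{54792 - 2398} = \sqrt{52394}$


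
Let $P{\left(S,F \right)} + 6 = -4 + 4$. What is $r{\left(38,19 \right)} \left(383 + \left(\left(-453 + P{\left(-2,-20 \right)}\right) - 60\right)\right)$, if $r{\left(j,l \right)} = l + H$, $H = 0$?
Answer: $-2584$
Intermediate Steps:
$P{\left(S,F \right)} = -6$ ($P{\left(S,F \right)} = -6 + \left(-4 + 4\right) = -6 + 0 = -6$)
$r{\left(j,l \right)} = l$ ($r{\left(j,l \right)} = l + 0 = l$)
$r{\left(38,19 \right)} \left(383 + \left(\left(-453 + P{\left(-2,-20 \right)}\right) - 60\right)\right) = 19 \left(383 - 519\right) = 19 \left(-136\right) = -2584$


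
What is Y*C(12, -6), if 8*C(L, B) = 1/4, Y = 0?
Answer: 0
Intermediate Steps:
C(L, B) = 1/32 (C(L, B) = (1/8)/4 = (1/8)*(1/4) = 1/32)
Y*C(12, -6) = 0*(1/32) = 0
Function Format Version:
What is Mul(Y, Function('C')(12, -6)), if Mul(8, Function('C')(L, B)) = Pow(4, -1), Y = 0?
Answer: 0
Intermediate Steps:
Function('C')(L, B) = Rational(1, 32) (Function('C')(L, B) = Mul(Rational(1, 8), Pow(4, -1)) = Mul(Rational(1, 8), Rational(1, 4)) = Rational(1, 32))
Mul(Y, Function('C')(12, -6)) = Mul(0, Rational(1, 32)) = 0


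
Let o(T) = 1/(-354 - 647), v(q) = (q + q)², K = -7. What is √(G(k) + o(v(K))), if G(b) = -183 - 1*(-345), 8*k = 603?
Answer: √162323161/1001 ≈ 12.728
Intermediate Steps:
k = 603/8 (k = (⅛)*603 = 603/8 ≈ 75.375)
v(q) = 4*q² (v(q) = (2*q)² = 4*q²)
G(b) = 162 (G(b) = -183 + 345 = 162)
o(T) = -1/1001 (o(T) = 1/(-1001) = -1/1001)
√(G(k) + o(v(K))) = √(162 - 1/1001) = √(162161/1001) = √162323161/1001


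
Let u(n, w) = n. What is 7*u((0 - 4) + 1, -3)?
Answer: -21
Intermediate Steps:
7*u((0 - 4) + 1, -3) = 7*((0 - 4) + 1) = 7*(-4 + 1) = 7*(-3) = -21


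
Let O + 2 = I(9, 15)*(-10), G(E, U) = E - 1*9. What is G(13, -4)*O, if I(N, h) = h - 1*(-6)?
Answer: -848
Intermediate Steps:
I(N, h) = 6 + h (I(N, h) = h + 6 = 6 + h)
G(E, U) = -9 + E (G(E, U) = E - 9 = -9 + E)
O = -212 (O = -2 + (6 + 15)*(-10) = -2 + 21*(-10) = -2 - 210 = -212)
G(13, -4)*O = (-9 + 13)*(-212) = 4*(-212) = -848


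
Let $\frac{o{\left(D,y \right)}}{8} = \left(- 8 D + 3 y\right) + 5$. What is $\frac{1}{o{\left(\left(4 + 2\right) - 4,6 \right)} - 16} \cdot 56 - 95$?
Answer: $- \frac{468}{5} \approx -93.6$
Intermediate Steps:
$o{\left(D,y \right)} = 40 - 64 D + 24 y$ ($o{\left(D,y \right)} = 8 \left(\left(- 8 D + 3 y\right) + 5\right) = 8 \left(5 - 8 D + 3 y\right) = 40 - 64 D + 24 y$)
$\frac{1}{o{\left(\left(4 + 2\right) - 4,6 \right)} - 16} \cdot 56 - 95 = \frac{1}{\left(40 - 64 \left(\left(4 + 2\right) - 4\right) + 24 \cdot 6\right) - 16} \cdot 56 - 95 = \frac{1}{\left(40 - 64 \left(6 - 4\right) + 144\right) - 16} \cdot 56 - 95 = \frac{1}{\left(40 - 128 + 144\right) - 16} \cdot 56 - 95 = \frac{1}{56 - 16} \cdot 56 - 95 = \frac{1}{40} \cdot 56 - 95 = \frac{7}{5} - 95 = - \frac{468}{5}$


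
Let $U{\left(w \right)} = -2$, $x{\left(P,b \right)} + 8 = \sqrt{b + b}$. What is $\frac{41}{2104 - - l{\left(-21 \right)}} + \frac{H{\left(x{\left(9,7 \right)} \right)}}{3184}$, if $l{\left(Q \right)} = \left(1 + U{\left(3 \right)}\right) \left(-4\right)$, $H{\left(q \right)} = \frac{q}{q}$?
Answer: $\frac{33163}{1677968} \approx 0.019764$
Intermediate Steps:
$x{\left(P,b \right)} = -8 + \sqrt{2} \sqrt{b}$ ($x{\left(P,b \right)} = -8 + \sqrt{b + b} = -8 + \sqrt{2 b} = -8 + \sqrt{2} \sqrt{b}$)
$H{\left(q \right)} = 1$
$l{\left(Q \right)} = 4$ ($l{\left(Q \right)} = \left(1 - 2\right) \left(-4\right) = \left(-1\right) \left(-4\right) = 4$)
$\frac{41}{2104 - - l{\left(-21 \right)}} + \frac{H{\left(x{\left(9,7 \right)} \right)}}{3184} = \frac{41}{2104 - \left(-1\right) 4} + 1 \cdot \frac{1}{3184} = \frac{41}{2104 - -4} + 1 \cdot \frac{1}{3184} = \frac{41}{2104 + 4} + \frac{1}{3184} = \frac{41}{2108} + \frac{1}{3184} = \frac{33163}{1677968}$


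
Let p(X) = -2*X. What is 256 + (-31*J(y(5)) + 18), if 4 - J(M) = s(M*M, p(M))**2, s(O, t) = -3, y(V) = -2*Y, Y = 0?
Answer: 429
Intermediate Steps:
y(V) = 0 (y(V) = -2*0 = 0)
J(M) = -5 (J(M) = 4 - 1*(-3)**2 = 4 - 1*9 = 4 - 9 = -5)
256 + (-31*J(y(5)) + 18) = 256 + (-31*(-5) + 18) = 256 + (155 + 18) = 256 + 173 = 429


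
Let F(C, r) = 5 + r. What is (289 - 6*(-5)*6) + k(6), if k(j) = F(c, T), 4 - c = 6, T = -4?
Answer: 470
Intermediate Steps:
c = -2 (c = 4 - 1*6 = 4 - 6 = -2)
k(j) = 1 (k(j) = 5 - 4 = 1)
(289 - 6*(-5)*6) + k(6) = (289 - 6*(-5)*6) + 1 = (289 + 30*6) + 1 = (289 + 180) + 1 = 469 + 1 = 470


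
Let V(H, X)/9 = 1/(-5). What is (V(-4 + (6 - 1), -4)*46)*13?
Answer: -5382/5 ≈ -1076.4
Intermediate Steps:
V(H, X) = -9/5 (V(H, X) = 9/(-5) = 9*(-⅕) = -9/5)
(V(-4 + (6 - 1), -4)*46)*13 = -9/5*46*13 = -414/5*13 = -5382/5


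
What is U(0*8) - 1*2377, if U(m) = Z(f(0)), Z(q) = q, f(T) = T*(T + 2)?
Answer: -2377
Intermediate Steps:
f(T) = T*(2 + T)
U(m) = 0 (U(m) = 0*(2 + 0) = 0*2 = 0)
U(0*8) - 1*2377 = 0 - 1*2377 = 0 - 2377 = -2377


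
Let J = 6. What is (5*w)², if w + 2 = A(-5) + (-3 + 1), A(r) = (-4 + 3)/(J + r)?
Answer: 625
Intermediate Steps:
A(r) = -1/(6 + r) (A(r) = (-4 + 3)/(6 + r) = -1/(6 + r))
w = -5 (w = -2 + (-1/(6 - 5) + (-3 + 1)) = -2 + (-1/1 - 2) = -2 + (-1*1 - 2) = -2 + (-1 - 2) = -2 - 3 = -5)
(5*w)² = (5*(-5))² = (-25)² = 625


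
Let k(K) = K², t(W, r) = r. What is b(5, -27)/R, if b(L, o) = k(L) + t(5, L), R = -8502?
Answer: -5/1417 ≈ -0.0035286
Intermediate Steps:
b(L, o) = L + L² (b(L, o) = L² + L = L + L²)
b(5, -27)/R = (5*(1 + 5))/(-8502) = (5*6)*(-1/8502) = 30*(-1/8502) = -5/1417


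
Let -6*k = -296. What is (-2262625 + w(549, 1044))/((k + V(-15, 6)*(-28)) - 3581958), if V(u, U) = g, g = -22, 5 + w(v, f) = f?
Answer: 3392379/5371939 ≈ 0.63150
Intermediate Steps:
k = 148/3 (k = -⅙*(-296) = 148/3 ≈ 49.333)
w(v, f) = -5 + f
V(u, U) = -22
(-2262625 + w(549, 1044))/((k + V(-15, 6)*(-28)) - 3581958) = (-2262625 + (-5 + 1044))/((148/3 - 22*(-28)) - 3581958) = (-2262625 + 1039)/((148/3 + 616) - 3581958) = -2261586/(1996/3 - 3581958) = -2261586/(-10743878/3) = -2261586*(-3/10743878) = 3392379/5371939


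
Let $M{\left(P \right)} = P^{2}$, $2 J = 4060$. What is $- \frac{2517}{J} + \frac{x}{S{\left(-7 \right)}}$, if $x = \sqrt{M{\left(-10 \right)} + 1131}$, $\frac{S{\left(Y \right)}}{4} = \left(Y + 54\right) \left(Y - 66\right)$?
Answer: $- \frac{2517}{2030} - \frac{\sqrt{1231}}{13724} \approx -1.2425$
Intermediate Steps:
$J = 2030$ ($J = \frac{1}{2} \cdot 4060 = 2030$)
$S{\left(Y \right)} = 4 \left(-66 + Y\right) \left(54 + Y\right)$ ($S{\left(Y \right)} = 4 \left(Y + 54\right) \left(Y - 66\right) = 4 \left(54 + Y\right) \left(-66 + Y\right) = 4 \left(-66 + Y\right) \left(54 + Y\right)$)
$x = \sqrt{1231}$ ($x = \sqrt{\left(-10\right)^{2} + 1131} = \sqrt{100 + 1131} = \sqrt{1231} \approx 35.086$)
$- \frac{2517}{J} + \frac{x}{S{\left(-7 \right)}} = - \frac{2517}{2030} + \frac{\sqrt{1231}}{-14256 - -336 + 4 \left(-7\right)^{2}} = \left(-2517\right) \frac{1}{2030} + \frac{\sqrt{1231}}{-14256 + 336 + 4 \cdot 49} = - \frac{2517}{2030} + \frac{\sqrt{1231}}{-14256 + 336 + 196} = - \frac{2517}{2030} + \frac{\sqrt{1231}}{-13724} = - \frac{2517}{2030} + \sqrt{1231} \left(- \frac{1}{13724}\right) = - \frac{2517}{2030} - \frac{\sqrt{1231}}{13724}$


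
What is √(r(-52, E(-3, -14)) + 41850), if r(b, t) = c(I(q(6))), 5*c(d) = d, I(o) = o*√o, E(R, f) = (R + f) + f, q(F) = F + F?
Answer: √(1046250 + 120*√3)/5 ≈ 204.59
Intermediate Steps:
q(F) = 2*F
E(R, f) = R + 2*f
I(o) = o^(3/2)
c(d) = d/5
r(b, t) = 24*√3/5 (r(b, t) = (2*6)^(3/2)/5 = 12^(3/2)/5 = (24*√3)/5 = 24*√3/5)
√(r(-52, E(-3, -14)) + 41850) = √(24*√3/5 + 41850) = √(41850 + 24*√3/5)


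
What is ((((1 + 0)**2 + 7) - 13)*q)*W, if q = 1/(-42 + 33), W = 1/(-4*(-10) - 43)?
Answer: -5/27 ≈ -0.18519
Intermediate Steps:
W = -1/3 (W = 1/(40 - 43) = 1/(-3) = -1/3 ≈ -0.33333)
q = -1/9 (q = 1/(-9) = -1/9 ≈ -0.11111)
((((1 + 0)**2 + 7) - 13)*q)*W = ((((1 + 0)**2 + 7) - 13)*(-1/9))*(-1/3) = (((1**2 + 7) - 13)*(-1/9))*(-1/3) = (((1 + 7) - 13)*(-1/9))*(-1/3) = ((8 - 13)*(-1/9))*(-1/3) = -5*(-1/9)*(-1/3) = (5/9)*(-1/3) = -5/27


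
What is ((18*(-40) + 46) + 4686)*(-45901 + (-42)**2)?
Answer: -177077644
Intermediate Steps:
((18*(-40) + 46) + 4686)*(-45901 + (-42)**2) = ((-720 + 46) + 4686)*(-45901 + 1764) = (-674 + 4686)*(-44137) = 4012*(-44137) = -177077644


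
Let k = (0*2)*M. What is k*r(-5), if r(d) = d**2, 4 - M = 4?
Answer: 0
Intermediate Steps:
M = 0 (M = 4 - 1*4 = 4 - 4 = 0)
k = 0 (k = (0*2)*0 = 0*0 = 0)
k*r(-5) = 0*(-5)**2 = 0*25 = 0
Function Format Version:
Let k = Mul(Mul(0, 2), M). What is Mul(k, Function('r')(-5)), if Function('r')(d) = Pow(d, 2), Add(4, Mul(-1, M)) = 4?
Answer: 0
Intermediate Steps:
M = 0 (M = Add(4, Mul(-1, 4)) = Add(4, -4) = 0)
k = 0 (k = Mul(Mul(0, 2), 0) = Mul(0, 0) = 0)
Mul(k, Function('r')(-5)) = Mul(0, Pow(-5, 2)) = Mul(0, 25) = 0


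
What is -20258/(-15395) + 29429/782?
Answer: 468901211/12038890 ≈ 38.949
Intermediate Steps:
-20258/(-15395) + 29429/782 = -20258*(-1/15395) + 29429*(1/782) = 20258/15395 + 29429/782 = 468901211/12038890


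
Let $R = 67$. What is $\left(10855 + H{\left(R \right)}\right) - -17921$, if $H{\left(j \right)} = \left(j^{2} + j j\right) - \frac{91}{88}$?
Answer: $\frac{3322261}{88} \approx 37753.0$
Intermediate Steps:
$H{\left(j \right)} = - \frac{91}{88} + 2 j^{2}$ ($H{\left(j \right)} = \left(j^{2} + j^{2}\right) - \frac{91}{88} = 2 j^{2} - \frac{91}{88} = - \frac{91}{88} + 2 j^{2}$)
$\left(10855 + H{\left(R \right)}\right) - -17921 = \left(10855 - \left(\frac{91}{88} - 2 \cdot 67^{2}\right)\right) - -17921 = \left(10855 + \left(- \frac{91}{88} + 2 \cdot 4489\right)\right) + 17921 = \left(10855 + \left(- \frac{91}{88} + 8978\right)\right) + 17921 = \left(10855 + \frac{789973}{88}\right) + 17921 = \frac{1745213}{88} + 17921 = \frac{3322261}{88}$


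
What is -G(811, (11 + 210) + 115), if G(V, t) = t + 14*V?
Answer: -11690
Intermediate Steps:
-G(811, (11 + 210) + 115) = -(((11 + 210) + 115) + 14*811) = -((221 + 115) + 11354) = -(336 + 11354) = -1*11690 = -11690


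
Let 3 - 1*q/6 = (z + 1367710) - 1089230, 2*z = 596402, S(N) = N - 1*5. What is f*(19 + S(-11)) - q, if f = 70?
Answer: 3460278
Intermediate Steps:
S(N) = -5 + N (S(N) = N - 5 = -5 + N)
z = 298201 (z = (½)*596402 = 298201)
q = -3460068 (q = 18 - 6*((298201 + 1367710) - 1089230) = 18 - 6*(1665911 - 1089230) = 18 - 6*576681 = 18 - 3460086 = -3460068)
f*(19 + S(-11)) - q = 70*(19 + (-5 - 11)) - 1*(-3460068) = 70*(19 - 16) + 3460068 = 70*3 + 3460068 = 210 + 3460068 = 3460278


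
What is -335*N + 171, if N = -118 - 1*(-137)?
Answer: -6194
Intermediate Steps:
N = 19 (N = -118 + 137 = 19)
-335*N + 171 = -335*19 + 171 = -6365 + 171 = -6194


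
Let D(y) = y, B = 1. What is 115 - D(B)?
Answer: 114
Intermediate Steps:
115 - D(B) = 115 - 1*1 = 115 - 1 = 114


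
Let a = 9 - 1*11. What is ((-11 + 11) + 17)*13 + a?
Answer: 219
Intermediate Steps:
a = -2 (a = 9 - 11 = -2)
((-11 + 11) + 17)*13 + a = ((-11 + 11) + 17)*13 - 2 = (0 + 17)*13 - 2 = 17*13 - 2 = 221 - 2 = 219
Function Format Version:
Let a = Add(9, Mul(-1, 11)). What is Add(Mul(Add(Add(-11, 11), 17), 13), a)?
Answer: 219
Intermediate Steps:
a = -2 (a = Add(9, -11) = -2)
Add(Mul(Add(Add(-11, 11), 17), 13), a) = Add(Mul(Add(Add(-11, 11), 17), 13), -2) = Add(Mul(Add(0, 17), 13), -2) = Add(Mul(17, 13), -2) = Add(221, -2) = 219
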